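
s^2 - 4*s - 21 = (s - 7)*(s + 3)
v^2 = v^2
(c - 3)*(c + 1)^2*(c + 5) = c^4 + 4*c^3 - 10*c^2 - 28*c - 15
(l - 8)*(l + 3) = l^2 - 5*l - 24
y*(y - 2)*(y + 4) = y^3 + 2*y^2 - 8*y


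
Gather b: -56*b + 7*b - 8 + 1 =-49*b - 7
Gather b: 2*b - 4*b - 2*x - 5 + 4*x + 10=-2*b + 2*x + 5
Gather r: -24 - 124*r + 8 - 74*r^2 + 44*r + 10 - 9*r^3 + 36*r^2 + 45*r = -9*r^3 - 38*r^2 - 35*r - 6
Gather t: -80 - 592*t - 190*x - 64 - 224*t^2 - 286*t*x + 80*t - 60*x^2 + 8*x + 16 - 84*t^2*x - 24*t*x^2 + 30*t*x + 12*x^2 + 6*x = t^2*(-84*x - 224) + t*(-24*x^2 - 256*x - 512) - 48*x^2 - 176*x - 128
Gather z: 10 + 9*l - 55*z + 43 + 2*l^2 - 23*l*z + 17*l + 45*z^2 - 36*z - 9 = 2*l^2 + 26*l + 45*z^2 + z*(-23*l - 91) + 44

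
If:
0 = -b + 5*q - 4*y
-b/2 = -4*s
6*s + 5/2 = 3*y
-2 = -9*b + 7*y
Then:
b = 94/87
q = 478/435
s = 47/348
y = 32/29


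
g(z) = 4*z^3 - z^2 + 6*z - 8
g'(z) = 12*z^2 - 2*z + 6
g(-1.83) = -46.84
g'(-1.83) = 49.85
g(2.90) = 98.55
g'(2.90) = 101.12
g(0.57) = -4.16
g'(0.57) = 8.76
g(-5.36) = -684.85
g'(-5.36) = 361.48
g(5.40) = 625.10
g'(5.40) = 345.12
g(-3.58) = -225.83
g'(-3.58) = 166.96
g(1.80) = 22.89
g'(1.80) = 41.28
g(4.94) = 479.45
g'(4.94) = 288.96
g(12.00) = 6832.00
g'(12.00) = 1710.00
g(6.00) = 856.00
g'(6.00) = 426.00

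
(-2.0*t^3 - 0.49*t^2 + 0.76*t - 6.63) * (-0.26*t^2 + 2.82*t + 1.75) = 0.52*t^5 - 5.5126*t^4 - 5.0794*t^3 + 3.0095*t^2 - 17.3666*t - 11.6025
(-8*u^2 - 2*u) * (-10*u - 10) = 80*u^3 + 100*u^2 + 20*u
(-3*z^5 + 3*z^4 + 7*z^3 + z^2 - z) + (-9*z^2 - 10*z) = -3*z^5 + 3*z^4 + 7*z^3 - 8*z^2 - 11*z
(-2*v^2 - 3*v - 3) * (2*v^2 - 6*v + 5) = -4*v^4 + 6*v^3 + 2*v^2 + 3*v - 15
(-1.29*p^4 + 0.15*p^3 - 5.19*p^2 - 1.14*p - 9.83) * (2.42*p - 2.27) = -3.1218*p^5 + 3.2913*p^4 - 12.9003*p^3 + 9.0225*p^2 - 21.2008*p + 22.3141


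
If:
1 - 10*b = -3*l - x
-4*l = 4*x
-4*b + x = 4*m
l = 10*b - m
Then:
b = -3/58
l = -22/29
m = 7/29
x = 22/29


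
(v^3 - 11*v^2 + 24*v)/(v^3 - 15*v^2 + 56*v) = (v - 3)/(v - 7)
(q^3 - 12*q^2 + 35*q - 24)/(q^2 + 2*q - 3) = (q^2 - 11*q + 24)/(q + 3)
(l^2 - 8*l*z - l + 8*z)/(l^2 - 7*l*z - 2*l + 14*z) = (l^2 - 8*l*z - l + 8*z)/(l^2 - 7*l*z - 2*l + 14*z)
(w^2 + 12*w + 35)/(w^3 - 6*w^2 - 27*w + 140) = (w + 7)/(w^2 - 11*w + 28)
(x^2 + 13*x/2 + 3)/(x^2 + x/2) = (x + 6)/x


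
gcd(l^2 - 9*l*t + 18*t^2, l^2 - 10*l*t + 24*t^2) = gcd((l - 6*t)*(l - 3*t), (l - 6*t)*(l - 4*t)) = -l + 6*t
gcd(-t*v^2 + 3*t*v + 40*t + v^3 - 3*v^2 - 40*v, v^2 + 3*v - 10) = v + 5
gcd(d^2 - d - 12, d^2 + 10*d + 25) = 1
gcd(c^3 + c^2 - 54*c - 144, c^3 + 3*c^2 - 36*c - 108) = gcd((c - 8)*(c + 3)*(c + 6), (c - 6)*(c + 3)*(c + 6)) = c^2 + 9*c + 18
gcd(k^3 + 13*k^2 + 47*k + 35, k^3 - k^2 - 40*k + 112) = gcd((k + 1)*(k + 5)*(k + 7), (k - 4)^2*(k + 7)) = k + 7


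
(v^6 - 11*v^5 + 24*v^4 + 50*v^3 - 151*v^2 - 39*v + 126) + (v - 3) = v^6 - 11*v^5 + 24*v^4 + 50*v^3 - 151*v^2 - 38*v + 123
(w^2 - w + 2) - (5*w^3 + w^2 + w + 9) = -5*w^3 - 2*w - 7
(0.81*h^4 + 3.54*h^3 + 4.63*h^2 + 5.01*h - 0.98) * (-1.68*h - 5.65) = -1.3608*h^5 - 10.5237*h^4 - 27.7794*h^3 - 34.5763*h^2 - 26.6601*h + 5.537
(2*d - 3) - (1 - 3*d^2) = 3*d^2 + 2*d - 4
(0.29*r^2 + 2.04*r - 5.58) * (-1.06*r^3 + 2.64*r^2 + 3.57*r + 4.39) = -0.3074*r^5 - 1.3968*r^4 + 12.3357*r^3 - 6.1753*r^2 - 10.965*r - 24.4962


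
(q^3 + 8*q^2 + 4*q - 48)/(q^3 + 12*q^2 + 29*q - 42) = (q^2 + 2*q - 8)/(q^2 + 6*q - 7)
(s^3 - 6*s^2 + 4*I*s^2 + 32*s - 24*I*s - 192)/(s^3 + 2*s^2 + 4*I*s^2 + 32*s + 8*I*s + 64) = (s - 6)/(s + 2)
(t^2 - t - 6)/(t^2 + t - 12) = (t + 2)/(t + 4)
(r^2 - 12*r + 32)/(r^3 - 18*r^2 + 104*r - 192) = 1/(r - 6)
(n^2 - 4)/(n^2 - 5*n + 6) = (n + 2)/(n - 3)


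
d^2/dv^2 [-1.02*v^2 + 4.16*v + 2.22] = -2.04000000000000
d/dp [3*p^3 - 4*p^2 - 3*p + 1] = 9*p^2 - 8*p - 3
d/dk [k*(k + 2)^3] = (k + 2)^2*(4*k + 2)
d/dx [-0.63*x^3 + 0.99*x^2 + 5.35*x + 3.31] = -1.89*x^2 + 1.98*x + 5.35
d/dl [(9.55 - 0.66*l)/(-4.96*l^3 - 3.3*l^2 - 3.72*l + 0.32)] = (-6.5472*l^3 + 139.926*l^2 + 63.03*l + 35.3148)/(24.6016*l^6 + 32.736*l^5 + 47.7924*l^4 + 21.3776*l^3 + 11.7264*l^2 - 2.3808*l + 0.1024)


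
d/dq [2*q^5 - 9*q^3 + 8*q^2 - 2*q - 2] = 10*q^4 - 27*q^2 + 16*q - 2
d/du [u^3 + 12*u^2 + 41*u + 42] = 3*u^2 + 24*u + 41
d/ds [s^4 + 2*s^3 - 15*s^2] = 2*s*(2*s^2 + 3*s - 15)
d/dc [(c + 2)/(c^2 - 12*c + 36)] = (-c - 10)/(c^3 - 18*c^2 + 108*c - 216)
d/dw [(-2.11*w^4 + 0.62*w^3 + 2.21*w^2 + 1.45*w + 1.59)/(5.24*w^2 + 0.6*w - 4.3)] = (-22.1128*w^5 - 0.5492*w^4 + 37.036*w^3 - 14.27*w^2 - 35.6692*w - 7.189)/(27.4576*w^4 + 6.288*w^3 - 44.704*w^2 - 5.16*w + 18.49)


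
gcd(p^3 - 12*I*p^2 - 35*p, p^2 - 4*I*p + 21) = p - 7*I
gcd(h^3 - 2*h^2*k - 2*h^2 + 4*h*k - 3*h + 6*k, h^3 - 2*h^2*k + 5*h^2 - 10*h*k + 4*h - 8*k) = h^2 - 2*h*k + h - 2*k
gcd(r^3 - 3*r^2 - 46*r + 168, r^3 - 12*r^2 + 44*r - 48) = r^2 - 10*r + 24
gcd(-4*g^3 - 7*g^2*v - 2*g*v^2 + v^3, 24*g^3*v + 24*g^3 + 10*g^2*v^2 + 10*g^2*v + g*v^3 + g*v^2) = 1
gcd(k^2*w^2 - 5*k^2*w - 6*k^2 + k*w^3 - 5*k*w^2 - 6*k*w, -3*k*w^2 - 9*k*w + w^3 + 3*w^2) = 1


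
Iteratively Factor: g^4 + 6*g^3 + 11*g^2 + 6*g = (g + 2)*(g^3 + 4*g^2 + 3*g) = (g + 2)*(g + 3)*(g^2 + g) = g*(g + 2)*(g + 3)*(g + 1)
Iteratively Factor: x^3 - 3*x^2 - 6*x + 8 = (x - 4)*(x^2 + x - 2) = (x - 4)*(x - 1)*(x + 2)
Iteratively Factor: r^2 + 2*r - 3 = (r - 1)*(r + 3)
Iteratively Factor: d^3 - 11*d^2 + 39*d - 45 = (d - 5)*(d^2 - 6*d + 9) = (d - 5)*(d - 3)*(d - 3)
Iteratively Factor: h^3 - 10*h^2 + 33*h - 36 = (h - 3)*(h^2 - 7*h + 12) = (h - 3)^2*(h - 4)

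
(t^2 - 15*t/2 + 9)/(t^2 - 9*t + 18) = (t - 3/2)/(t - 3)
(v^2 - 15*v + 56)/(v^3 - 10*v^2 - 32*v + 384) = (v - 7)/(v^2 - 2*v - 48)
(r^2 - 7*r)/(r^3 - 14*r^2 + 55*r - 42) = r/(r^2 - 7*r + 6)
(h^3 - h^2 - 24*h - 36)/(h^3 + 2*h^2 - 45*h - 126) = (h^2 - 4*h - 12)/(h^2 - h - 42)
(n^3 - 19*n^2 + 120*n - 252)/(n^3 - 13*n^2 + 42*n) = (n - 6)/n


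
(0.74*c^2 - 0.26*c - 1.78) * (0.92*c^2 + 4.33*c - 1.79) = 0.6808*c^4 + 2.965*c^3 - 4.088*c^2 - 7.242*c + 3.1862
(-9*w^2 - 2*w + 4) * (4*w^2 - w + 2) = -36*w^4 + w^3 - 8*w + 8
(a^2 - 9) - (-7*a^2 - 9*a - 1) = 8*a^2 + 9*a - 8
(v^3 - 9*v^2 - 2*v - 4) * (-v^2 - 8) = -v^5 + 9*v^4 - 6*v^3 + 76*v^2 + 16*v + 32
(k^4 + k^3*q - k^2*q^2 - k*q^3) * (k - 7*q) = k^5 - 6*k^4*q - 8*k^3*q^2 + 6*k^2*q^3 + 7*k*q^4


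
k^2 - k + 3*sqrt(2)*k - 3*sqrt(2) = (k - 1)*(k + 3*sqrt(2))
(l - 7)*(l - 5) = l^2 - 12*l + 35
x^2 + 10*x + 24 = (x + 4)*(x + 6)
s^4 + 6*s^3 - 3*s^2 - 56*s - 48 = (s - 3)*(s + 1)*(s + 4)^2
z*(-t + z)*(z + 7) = -t*z^2 - 7*t*z + z^3 + 7*z^2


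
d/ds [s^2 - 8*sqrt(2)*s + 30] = 2*s - 8*sqrt(2)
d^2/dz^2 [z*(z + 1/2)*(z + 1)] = 6*z + 3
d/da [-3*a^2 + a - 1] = 1 - 6*a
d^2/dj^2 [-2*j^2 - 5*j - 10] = -4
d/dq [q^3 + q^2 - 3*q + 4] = 3*q^2 + 2*q - 3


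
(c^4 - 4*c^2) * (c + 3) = c^5 + 3*c^4 - 4*c^3 - 12*c^2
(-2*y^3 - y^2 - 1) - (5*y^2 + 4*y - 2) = -2*y^3 - 6*y^2 - 4*y + 1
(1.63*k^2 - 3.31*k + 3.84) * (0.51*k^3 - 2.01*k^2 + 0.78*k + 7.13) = 0.8313*k^5 - 4.9644*k^4 + 9.8829*k^3 + 1.3217*k^2 - 20.6051*k + 27.3792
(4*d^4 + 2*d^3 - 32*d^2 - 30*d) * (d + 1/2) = 4*d^5 + 4*d^4 - 31*d^3 - 46*d^2 - 15*d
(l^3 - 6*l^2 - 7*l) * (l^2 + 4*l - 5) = l^5 - 2*l^4 - 36*l^3 + 2*l^2 + 35*l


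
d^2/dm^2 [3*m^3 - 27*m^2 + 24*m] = 18*m - 54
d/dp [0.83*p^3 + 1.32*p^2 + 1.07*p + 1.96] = 2.49*p^2 + 2.64*p + 1.07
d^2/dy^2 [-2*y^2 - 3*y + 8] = -4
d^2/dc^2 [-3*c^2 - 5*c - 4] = -6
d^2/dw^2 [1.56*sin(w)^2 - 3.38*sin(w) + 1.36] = 3.38*sin(w) + 3.12*cos(2*w)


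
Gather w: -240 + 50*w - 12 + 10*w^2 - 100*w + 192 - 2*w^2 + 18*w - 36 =8*w^2 - 32*w - 96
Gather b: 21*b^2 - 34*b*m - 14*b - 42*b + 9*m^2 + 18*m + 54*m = 21*b^2 + b*(-34*m - 56) + 9*m^2 + 72*m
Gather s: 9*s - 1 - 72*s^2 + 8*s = -72*s^2 + 17*s - 1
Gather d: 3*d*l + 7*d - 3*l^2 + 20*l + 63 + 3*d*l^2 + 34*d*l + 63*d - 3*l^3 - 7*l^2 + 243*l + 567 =d*(3*l^2 + 37*l + 70) - 3*l^3 - 10*l^2 + 263*l + 630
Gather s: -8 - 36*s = -36*s - 8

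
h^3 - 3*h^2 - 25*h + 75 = (h - 5)*(h - 3)*(h + 5)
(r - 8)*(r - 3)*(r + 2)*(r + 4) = r^4 - 5*r^3 - 34*r^2 + 56*r + 192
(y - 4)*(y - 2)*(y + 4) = y^3 - 2*y^2 - 16*y + 32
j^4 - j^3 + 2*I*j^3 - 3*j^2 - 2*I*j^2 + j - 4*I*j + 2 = (j - 2)*(j + 1)*(j + I)^2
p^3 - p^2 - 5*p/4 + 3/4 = (p - 3/2)*(p - 1/2)*(p + 1)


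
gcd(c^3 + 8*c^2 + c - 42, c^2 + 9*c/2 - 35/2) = c + 7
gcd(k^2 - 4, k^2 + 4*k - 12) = k - 2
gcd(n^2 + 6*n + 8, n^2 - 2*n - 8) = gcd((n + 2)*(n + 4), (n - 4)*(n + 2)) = n + 2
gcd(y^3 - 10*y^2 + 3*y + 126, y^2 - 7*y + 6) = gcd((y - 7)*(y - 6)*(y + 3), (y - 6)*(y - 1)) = y - 6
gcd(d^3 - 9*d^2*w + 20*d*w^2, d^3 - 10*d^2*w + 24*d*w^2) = -d^2 + 4*d*w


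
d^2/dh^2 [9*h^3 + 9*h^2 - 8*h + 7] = 54*h + 18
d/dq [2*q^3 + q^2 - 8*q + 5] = 6*q^2 + 2*q - 8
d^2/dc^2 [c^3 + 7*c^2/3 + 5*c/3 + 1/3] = 6*c + 14/3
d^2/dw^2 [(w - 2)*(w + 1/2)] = 2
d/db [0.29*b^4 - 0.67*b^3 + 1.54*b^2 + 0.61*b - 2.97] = 1.16*b^3 - 2.01*b^2 + 3.08*b + 0.61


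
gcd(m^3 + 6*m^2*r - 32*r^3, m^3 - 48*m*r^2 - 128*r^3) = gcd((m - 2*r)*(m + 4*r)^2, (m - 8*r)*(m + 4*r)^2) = m^2 + 8*m*r + 16*r^2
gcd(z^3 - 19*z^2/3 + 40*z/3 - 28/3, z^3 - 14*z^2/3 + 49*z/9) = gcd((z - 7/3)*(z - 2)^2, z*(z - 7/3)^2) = z - 7/3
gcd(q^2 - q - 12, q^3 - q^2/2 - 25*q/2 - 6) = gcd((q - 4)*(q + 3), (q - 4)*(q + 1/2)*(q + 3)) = q^2 - q - 12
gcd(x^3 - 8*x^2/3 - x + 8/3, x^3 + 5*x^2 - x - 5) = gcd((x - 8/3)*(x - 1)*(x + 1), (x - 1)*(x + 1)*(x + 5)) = x^2 - 1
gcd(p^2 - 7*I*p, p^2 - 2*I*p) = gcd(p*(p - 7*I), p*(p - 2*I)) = p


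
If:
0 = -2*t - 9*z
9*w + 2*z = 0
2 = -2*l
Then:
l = -1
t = -9*z/2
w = -2*z/9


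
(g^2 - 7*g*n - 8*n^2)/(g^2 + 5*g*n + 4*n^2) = (g - 8*n)/(g + 4*n)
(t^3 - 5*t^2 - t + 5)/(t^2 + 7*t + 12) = (t^3 - 5*t^2 - t + 5)/(t^2 + 7*t + 12)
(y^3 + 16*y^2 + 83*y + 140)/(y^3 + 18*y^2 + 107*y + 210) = (y + 4)/(y + 6)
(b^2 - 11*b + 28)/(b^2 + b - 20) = (b - 7)/(b + 5)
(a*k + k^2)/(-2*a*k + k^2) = (-a - k)/(2*a - k)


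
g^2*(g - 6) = g^3 - 6*g^2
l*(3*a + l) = 3*a*l + l^2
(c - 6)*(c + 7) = c^2 + c - 42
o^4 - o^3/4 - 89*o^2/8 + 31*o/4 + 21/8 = (o - 3)*(o - 1)*(o + 1/4)*(o + 7/2)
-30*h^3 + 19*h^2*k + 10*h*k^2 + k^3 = (-h + k)*(5*h + k)*(6*h + k)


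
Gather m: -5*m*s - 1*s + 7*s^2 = -5*m*s + 7*s^2 - s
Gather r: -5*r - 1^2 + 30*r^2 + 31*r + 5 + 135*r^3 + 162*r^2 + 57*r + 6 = 135*r^3 + 192*r^2 + 83*r + 10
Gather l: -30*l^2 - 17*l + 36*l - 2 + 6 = -30*l^2 + 19*l + 4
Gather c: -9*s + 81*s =72*s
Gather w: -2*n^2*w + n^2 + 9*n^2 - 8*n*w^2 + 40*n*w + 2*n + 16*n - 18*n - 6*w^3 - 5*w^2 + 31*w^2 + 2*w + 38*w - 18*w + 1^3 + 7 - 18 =10*n^2 - 6*w^3 + w^2*(26 - 8*n) + w*(-2*n^2 + 40*n + 22) - 10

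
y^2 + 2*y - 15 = (y - 3)*(y + 5)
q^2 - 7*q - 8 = (q - 8)*(q + 1)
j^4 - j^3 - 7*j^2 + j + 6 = (j - 3)*(j - 1)*(j + 1)*(j + 2)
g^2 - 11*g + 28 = (g - 7)*(g - 4)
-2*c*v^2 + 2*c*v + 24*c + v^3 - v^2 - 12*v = (-2*c + v)*(v - 4)*(v + 3)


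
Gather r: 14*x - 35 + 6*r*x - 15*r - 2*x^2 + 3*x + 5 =r*(6*x - 15) - 2*x^2 + 17*x - 30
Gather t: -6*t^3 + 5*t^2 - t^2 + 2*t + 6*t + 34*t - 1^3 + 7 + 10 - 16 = -6*t^3 + 4*t^2 + 42*t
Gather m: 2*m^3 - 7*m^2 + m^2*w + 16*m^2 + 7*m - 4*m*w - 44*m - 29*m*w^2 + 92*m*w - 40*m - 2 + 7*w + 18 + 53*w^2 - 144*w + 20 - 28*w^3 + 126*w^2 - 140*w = 2*m^3 + m^2*(w + 9) + m*(-29*w^2 + 88*w - 77) - 28*w^3 + 179*w^2 - 277*w + 36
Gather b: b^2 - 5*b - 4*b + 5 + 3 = b^2 - 9*b + 8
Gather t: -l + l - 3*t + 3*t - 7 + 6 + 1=0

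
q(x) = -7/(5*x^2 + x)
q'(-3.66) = -0.06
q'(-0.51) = -45.93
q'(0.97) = 2.33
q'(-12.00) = 0.00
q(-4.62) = -0.07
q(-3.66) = -0.11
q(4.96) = -0.05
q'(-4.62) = -0.03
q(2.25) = -0.25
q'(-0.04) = 4101.56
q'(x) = -7*(-10*x - 1)/(5*x^2 + x)^2 = 7*(10*x + 1)/(x^2*(5*x + 1)^2)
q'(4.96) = 0.02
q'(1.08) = 1.73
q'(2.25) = 0.22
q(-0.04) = 218.75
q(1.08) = -1.01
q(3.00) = -0.15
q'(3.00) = 0.09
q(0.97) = -1.23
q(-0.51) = -8.86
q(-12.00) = -0.00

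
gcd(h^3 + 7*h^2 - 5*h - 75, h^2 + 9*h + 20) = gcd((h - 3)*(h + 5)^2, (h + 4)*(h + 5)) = h + 5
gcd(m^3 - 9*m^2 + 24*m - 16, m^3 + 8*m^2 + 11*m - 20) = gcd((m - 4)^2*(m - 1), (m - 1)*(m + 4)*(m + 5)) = m - 1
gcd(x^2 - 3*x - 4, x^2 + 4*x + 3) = x + 1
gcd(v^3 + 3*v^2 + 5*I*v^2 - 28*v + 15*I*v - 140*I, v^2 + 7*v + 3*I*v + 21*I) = v + 7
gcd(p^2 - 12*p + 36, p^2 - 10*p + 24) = p - 6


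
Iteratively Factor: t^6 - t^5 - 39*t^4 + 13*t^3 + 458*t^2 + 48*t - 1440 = (t - 5)*(t^5 + 4*t^4 - 19*t^3 - 82*t^2 + 48*t + 288) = (t - 5)*(t + 4)*(t^4 - 19*t^2 - 6*t + 72) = (t - 5)*(t + 3)*(t + 4)*(t^3 - 3*t^2 - 10*t + 24) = (t - 5)*(t - 4)*(t + 3)*(t + 4)*(t^2 + t - 6) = (t - 5)*(t - 4)*(t - 2)*(t + 3)*(t + 4)*(t + 3)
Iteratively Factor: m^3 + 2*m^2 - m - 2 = (m + 1)*(m^2 + m - 2) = (m + 1)*(m + 2)*(m - 1)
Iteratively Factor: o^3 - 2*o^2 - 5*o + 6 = (o - 1)*(o^2 - o - 6) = (o - 3)*(o - 1)*(o + 2)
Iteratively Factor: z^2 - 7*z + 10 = (z - 5)*(z - 2)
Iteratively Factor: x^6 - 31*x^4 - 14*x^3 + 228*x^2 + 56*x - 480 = (x + 4)*(x^5 - 4*x^4 - 15*x^3 + 46*x^2 + 44*x - 120) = (x - 2)*(x + 4)*(x^4 - 2*x^3 - 19*x^2 + 8*x + 60) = (x - 2)*(x + 3)*(x + 4)*(x^3 - 5*x^2 - 4*x + 20) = (x - 2)^2*(x + 3)*(x + 4)*(x^2 - 3*x - 10) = (x - 2)^2*(x + 2)*(x + 3)*(x + 4)*(x - 5)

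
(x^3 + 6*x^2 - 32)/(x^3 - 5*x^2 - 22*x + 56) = (x + 4)/(x - 7)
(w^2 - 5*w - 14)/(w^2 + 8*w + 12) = (w - 7)/(w + 6)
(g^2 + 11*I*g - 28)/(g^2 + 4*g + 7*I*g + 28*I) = (g + 4*I)/(g + 4)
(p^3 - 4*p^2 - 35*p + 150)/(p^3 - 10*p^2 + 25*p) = (p + 6)/p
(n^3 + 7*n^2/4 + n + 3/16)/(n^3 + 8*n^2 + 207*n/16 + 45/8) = (4*n^2 + 4*n + 1)/(4*n^2 + 29*n + 30)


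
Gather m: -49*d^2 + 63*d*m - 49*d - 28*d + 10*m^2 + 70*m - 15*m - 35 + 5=-49*d^2 - 77*d + 10*m^2 + m*(63*d + 55) - 30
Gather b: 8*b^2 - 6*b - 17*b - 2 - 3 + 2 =8*b^2 - 23*b - 3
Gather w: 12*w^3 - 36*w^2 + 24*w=12*w^3 - 36*w^2 + 24*w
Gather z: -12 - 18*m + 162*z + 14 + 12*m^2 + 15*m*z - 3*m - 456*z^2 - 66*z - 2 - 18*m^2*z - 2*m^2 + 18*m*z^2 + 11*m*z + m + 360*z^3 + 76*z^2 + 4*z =10*m^2 - 20*m + 360*z^3 + z^2*(18*m - 380) + z*(-18*m^2 + 26*m + 100)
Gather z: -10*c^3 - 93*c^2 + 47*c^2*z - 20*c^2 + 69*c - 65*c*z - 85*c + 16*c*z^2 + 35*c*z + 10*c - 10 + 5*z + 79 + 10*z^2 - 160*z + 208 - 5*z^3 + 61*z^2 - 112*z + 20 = -10*c^3 - 113*c^2 - 6*c - 5*z^3 + z^2*(16*c + 71) + z*(47*c^2 - 30*c - 267) + 297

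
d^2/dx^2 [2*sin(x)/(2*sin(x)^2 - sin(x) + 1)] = 2*(-4*sin(x)^5 - 2*sin(x)^4 + 20*sin(x)^3 - sin(x)^2 - 13*sin(x) + 2)/(-sin(x) - cos(2*x) + 2)^3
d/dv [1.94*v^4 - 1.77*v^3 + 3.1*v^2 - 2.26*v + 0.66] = 7.76*v^3 - 5.31*v^2 + 6.2*v - 2.26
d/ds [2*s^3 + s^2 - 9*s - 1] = 6*s^2 + 2*s - 9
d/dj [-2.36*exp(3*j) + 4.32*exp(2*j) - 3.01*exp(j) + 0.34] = (-7.08*exp(2*j) + 8.64*exp(j) - 3.01)*exp(j)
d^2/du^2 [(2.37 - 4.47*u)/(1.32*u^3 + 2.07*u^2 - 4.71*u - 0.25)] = (-46.731168*u^5 - 23.729112*u^4 + 9.7238339999999*u^3 - 45.178506*u^2 - 147.827484*u + 118.132434)/(2.299968*u^9 + 10.820304*u^8 - 7.65190800000001*u^7 - 69.654681*u^6 + 23.204799*u^5 + 143.875386*u^4 - 89.615061*u^3 - 16.24995*u^2 - 0.883125*u - 0.015625)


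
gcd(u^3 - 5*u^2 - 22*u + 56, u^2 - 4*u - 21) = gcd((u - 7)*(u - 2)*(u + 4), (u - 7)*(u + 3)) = u - 7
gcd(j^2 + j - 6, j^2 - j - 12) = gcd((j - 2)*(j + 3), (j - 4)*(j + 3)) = j + 3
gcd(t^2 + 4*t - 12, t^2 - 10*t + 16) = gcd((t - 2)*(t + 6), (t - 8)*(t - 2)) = t - 2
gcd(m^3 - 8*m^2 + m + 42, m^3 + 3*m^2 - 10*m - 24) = m^2 - m - 6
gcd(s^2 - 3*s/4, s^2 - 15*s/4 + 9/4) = s - 3/4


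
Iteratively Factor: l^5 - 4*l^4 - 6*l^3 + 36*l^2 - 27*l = (l - 1)*(l^4 - 3*l^3 - 9*l^2 + 27*l) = (l - 3)*(l - 1)*(l^3 - 9*l) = (l - 3)^2*(l - 1)*(l^2 + 3*l) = (l - 3)^2*(l - 1)*(l + 3)*(l)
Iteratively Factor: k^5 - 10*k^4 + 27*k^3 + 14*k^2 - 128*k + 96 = (k - 4)*(k^4 - 6*k^3 + 3*k^2 + 26*k - 24) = (k - 4)*(k + 2)*(k^3 - 8*k^2 + 19*k - 12) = (k - 4)^2*(k + 2)*(k^2 - 4*k + 3) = (k - 4)^2*(k - 3)*(k + 2)*(k - 1)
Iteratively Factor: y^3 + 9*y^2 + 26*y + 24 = (y + 4)*(y^2 + 5*y + 6) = (y + 3)*(y + 4)*(y + 2)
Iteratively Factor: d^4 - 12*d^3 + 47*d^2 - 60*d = (d)*(d^3 - 12*d^2 + 47*d - 60) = d*(d - 5)*(d^2 - 7*d + 12) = d*(d - 5)*(d - 3)*(d - 4)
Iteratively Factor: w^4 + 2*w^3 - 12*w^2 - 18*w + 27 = (w + 3)*(w^3 - w^2 - 9*w + 9) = (w - 1)*(w + 3)*(w^2 - 9) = (w - 3)*(w - 1)*(w + 3)*(w + 3)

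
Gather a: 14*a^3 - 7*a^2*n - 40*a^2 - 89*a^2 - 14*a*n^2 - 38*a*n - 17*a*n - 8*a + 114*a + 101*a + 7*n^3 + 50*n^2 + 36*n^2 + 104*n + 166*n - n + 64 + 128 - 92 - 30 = 14*a^3 + a^2*(-7*n - 129) + a*(-14*n^2 - 55*n + 207) + 7*n^3 + 86*n^2 + 269*n + 70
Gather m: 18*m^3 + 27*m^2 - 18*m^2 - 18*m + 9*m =18*m^3 + 9*m^2 - 9*m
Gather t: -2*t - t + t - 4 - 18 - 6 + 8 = -2*t - 20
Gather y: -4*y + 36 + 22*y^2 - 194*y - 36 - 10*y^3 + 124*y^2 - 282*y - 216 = -10*y^3 + 146*y^2 - 480*y - 216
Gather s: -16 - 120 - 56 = -192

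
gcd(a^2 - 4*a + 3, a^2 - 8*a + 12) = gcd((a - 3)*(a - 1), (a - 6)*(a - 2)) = 1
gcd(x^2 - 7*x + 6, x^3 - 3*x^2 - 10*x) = 1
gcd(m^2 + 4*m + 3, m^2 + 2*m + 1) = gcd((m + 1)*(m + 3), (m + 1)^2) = m + 1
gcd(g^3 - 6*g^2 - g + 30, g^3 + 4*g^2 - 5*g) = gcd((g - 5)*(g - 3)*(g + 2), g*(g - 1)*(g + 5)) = 1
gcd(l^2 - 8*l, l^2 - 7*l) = l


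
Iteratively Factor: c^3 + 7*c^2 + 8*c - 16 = (c - 1)*(c^2 + 8*c + 16) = (c - 1)*(c + 4)*(c + 4)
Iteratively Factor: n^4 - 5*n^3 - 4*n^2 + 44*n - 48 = (n - 4)*(n^3 - n^2 - 8*n + 12) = (n - 4)*(n - 2)*(n^2 + n - 6) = (n - 4)*(n - 2)*(n + 3)*(n - 2)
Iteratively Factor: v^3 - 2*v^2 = (v)*(v^2 - 2*v) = v^2*(v - 2)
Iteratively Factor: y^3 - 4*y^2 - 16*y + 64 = (y - 4)*(y^2 - 16) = (y - 4)^2*(y + 4)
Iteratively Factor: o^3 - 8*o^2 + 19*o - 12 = (o - 3)*(o^2 - 5*o + 4) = (o - 3)*(o - 1)*(o - 4)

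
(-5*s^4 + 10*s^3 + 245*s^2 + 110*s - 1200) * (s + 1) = -5*s^5 + 5*s^4 + 255*s^3 + 355*s^2 - 1090*s - 1200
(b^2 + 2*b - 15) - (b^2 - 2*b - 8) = 4*b - 7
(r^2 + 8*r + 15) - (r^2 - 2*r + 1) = 10*r + 14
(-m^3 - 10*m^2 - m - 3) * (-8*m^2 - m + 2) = 8*m^5 + 81*m^4 + 16*m^3 + 5*m^2 + m - 6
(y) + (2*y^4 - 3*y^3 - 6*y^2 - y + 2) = 2*y^4 - 3*y^3 - 6*y^2 + 2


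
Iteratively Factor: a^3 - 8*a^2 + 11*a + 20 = (a - 5)*(a^2 - 3*a - 4) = (a - 5)*(a - 4)*(a + 1)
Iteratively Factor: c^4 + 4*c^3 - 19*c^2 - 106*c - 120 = (c + 4)*(c^3 - 19*c - 30) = (c + 3)*(c + 4)*(c^2 - 3*c - 10) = (c - 5)*(c + 3)*(c + 4)*(c + 2)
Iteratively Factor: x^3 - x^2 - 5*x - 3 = (x + 1)*(x^2 - 2*x - 3) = (x - 3)*(x + 1)*(x + 1)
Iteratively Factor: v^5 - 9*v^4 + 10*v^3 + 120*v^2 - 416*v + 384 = (v + 4)*(v^4 - 13*v^3 + 62*v^2 - 128*v + 96) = (v - 4)*(v + 4)*(v^3 - 9*v^2 + 26*v - 24) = (v - 4)*(v - 3)*(v + 4)*(v^2 - 6*v + 8) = (v - 4)^2*(v - 3)*(v + 4)*(v - 2)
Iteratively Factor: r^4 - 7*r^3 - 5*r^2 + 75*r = (r)*(r^3 - 7*r^2 - 5*r + 75) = r*(r + 3)*(r^2 - 10*r + 25) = r*(r - 5)*(r + 3)*(r - 5)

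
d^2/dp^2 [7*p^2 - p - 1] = 14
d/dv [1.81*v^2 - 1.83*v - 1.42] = 3.62*v - 1.83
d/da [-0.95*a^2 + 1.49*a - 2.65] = 1.49 - 1.9*a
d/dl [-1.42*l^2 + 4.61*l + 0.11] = 4.61 - 2.84*l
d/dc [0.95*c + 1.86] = 0.950000000000000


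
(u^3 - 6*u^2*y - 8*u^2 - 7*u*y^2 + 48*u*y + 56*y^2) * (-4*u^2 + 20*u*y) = -4*u^5 + 44*u^4*y + 32*u^4 - 92*u^3*y^2 - 352*u^3*y - 140*u^2*y^3 + 736*u^2*y^2 + 1120*u*y^3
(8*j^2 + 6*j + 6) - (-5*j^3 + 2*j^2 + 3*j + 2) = 5*j^3 + 6*j^2 + 3*j + 4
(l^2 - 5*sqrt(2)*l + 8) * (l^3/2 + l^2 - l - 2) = l^5/2 - 5*sqrt(2)*l^4/2 + l^4 - 5*sqrt(2)*l^3 + 3*l^3 + 6*l^2 + 5*sqrt(2)*l^2 - 8*l + 10*sqrt(2)*l - 16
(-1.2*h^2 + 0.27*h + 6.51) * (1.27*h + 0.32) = -1.524*h^3 - 0.0411*h^2 + 8.3541*h + 2.0832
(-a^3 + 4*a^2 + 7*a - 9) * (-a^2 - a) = a^5 - 3*a^4 - 11*a^3 + 2*a^2 + 9*a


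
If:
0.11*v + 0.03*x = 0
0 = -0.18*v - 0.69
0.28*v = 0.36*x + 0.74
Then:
No Solution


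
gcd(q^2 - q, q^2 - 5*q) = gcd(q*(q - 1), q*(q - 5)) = q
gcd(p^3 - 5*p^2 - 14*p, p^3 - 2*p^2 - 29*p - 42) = p^2 - 5*p - 14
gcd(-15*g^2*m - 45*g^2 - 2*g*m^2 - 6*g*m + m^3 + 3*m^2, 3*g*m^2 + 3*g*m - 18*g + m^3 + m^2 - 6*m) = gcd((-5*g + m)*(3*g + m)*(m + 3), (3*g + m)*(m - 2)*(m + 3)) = 3*g*m + 9*g + m^2 + 3*m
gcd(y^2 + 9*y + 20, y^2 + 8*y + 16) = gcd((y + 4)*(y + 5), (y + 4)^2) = y + 4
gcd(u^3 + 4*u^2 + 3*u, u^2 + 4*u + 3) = u^2 + 4*u + 3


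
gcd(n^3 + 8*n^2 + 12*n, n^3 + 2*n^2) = n^2 + 2*n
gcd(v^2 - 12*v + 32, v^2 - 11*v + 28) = v - 4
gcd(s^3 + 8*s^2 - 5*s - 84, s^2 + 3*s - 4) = s + 4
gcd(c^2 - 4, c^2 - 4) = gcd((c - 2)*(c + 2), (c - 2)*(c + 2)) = c^2 - 4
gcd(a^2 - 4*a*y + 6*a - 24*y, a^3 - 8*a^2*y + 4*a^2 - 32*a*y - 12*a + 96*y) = a + 6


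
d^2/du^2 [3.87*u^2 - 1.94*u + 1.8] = 7.74000000000000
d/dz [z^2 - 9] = 2*z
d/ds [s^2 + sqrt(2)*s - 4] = 2*s + sqrt(2)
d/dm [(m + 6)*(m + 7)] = 2*m + 13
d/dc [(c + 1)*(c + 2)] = 2*c + 3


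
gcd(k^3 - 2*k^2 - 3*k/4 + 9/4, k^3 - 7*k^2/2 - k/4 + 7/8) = 1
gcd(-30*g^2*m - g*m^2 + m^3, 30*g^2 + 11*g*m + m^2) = 5*g + m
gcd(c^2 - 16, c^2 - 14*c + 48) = 1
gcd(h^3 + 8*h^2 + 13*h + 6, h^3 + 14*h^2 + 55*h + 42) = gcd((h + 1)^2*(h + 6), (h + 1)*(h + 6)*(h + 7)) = h^2 + 7*h + 6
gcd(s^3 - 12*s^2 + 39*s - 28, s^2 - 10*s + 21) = s - 7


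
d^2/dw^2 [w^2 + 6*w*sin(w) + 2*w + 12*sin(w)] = -6*w*sin(w) + 12*sqrt(2)*cos(w + pi/4) + 2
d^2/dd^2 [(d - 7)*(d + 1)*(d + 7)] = 6*d + 2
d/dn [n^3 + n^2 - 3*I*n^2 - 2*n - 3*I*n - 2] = 3*n^2 + n*(2 - 6*I) - 2 - 3*I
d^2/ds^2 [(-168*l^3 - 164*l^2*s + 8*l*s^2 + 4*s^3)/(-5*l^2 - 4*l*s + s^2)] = 96*l^2/(125*l^3 - 75*l^2*s + 15*l*s^2 - s^3)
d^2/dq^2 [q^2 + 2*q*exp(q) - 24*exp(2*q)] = 2*q*exp(q) - 96*exp(2*q) + 4*exp(q) + 2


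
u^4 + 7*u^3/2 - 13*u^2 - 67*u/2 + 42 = (u - 3)*(u - 1)*(u + 7/2)*(u + 4)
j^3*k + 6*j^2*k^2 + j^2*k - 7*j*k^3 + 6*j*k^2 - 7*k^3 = (j - k)*(j + 7*k)*(j*k + k)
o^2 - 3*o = o*(o - 3)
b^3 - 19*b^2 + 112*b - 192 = (b - 8)^2*(b - 3)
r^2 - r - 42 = (r - 7)*(r + 6)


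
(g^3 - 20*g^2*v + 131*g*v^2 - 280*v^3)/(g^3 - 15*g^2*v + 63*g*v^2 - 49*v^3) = (g^2 - 13*g*v + 40*v^2)/(g^2 - 8*g*v + 7*v^2)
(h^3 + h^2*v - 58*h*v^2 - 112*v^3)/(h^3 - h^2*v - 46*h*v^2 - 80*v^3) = (h + 7*v)/(h + 5*v)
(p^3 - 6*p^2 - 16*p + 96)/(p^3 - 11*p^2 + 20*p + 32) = (p^2 - 2*p - 24)/(p^2 - 7*p - 8)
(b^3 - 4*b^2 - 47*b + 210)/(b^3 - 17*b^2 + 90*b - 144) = (b^2 + 2*b - 35)/(b^2 - 11*b + 24)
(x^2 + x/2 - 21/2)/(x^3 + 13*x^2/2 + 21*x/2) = (x - 3)/(x*(x + 3))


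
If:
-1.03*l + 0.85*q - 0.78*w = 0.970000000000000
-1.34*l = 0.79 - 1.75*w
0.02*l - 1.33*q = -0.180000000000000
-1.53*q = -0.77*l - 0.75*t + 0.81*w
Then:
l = -0.75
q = 0.12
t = 0.89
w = -0.12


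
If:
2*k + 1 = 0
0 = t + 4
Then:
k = -1/2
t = -4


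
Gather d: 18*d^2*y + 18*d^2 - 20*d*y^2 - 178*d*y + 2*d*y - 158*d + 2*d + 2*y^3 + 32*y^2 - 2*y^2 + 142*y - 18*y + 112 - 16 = d^2*(18*y + 18) + d*(-20*y^2 - 176*y - 156) + 2*y^3 + 30*y^2 + 124*y + 96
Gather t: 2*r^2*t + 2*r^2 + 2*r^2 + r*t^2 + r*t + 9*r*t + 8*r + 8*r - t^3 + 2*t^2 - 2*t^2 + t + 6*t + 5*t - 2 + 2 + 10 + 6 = 4*r^2 + r*t^2 + 16*r - t^3 + t*(2*r^2 + 10*r + 12) + 16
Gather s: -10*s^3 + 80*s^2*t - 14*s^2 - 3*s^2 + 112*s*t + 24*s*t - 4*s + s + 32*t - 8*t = -10*s^3 + s^2*(80*t - 17) + s*(136*t - 3) + 24*t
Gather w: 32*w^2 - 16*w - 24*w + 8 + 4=32*w^2 - 40*w + 12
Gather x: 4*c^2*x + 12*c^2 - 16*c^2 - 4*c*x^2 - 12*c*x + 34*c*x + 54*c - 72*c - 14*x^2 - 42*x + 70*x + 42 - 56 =-4*c^2 - 18*c + x^2*(-4*c - 14) + x*(4*c^2 + 22*c + 28) - 14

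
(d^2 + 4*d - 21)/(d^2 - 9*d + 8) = (d^2 + 4*d - 21)/(d^2 - 9*d + 8)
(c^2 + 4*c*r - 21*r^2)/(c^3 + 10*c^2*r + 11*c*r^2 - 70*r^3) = (-c + 3*r)/(-c^2 - 3*c*r + 10*r^2)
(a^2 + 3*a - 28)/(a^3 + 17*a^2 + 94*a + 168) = (a - 4)/(a^2 + 10*a + 24)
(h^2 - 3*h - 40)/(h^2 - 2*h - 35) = (h - 8)/(h - 7)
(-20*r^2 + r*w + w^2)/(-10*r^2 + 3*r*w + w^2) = (4*r - w)/(2*r - w)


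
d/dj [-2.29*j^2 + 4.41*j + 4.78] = 4.41 - 4.58*j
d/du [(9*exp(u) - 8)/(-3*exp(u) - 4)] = -60*exp(u)/(3*exp(u) + 4)^2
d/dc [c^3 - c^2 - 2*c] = 3*c^2 - 2*c - 2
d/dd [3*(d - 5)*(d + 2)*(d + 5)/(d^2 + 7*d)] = 3*(d^4 + 14*d^3 + 39*d^2 + 100*d + 350)/(d^2*(d^2 + 14*d + 49))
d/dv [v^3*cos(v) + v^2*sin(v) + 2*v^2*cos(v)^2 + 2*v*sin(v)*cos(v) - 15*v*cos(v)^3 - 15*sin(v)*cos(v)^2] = -v^3*sin(v) - 2*v^2*sin(2*v) + 4*v^2*cos(v) + 53*v*sin(v)/4 + 45*v*sin(3*v)/4 + 4*v*cos(2*v) + 2*v + sin(2*v) - 15*cos(v) - 15*cos(3*v)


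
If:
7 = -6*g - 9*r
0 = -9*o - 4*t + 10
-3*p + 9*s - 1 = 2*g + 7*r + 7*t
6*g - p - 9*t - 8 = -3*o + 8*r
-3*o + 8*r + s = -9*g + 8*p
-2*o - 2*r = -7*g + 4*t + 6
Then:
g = 11128/7617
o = 2470/7617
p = -1379/7617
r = -13343/7617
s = 990/2539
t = 4495/2539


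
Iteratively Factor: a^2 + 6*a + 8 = (a + 2)*(a + 4)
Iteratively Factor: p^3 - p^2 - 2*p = (p)*(p^2 - p - 2) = p*(p - 2)*(p + 1)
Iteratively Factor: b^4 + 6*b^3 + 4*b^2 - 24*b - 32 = (b + 4)*(b^3 + 2*b^2 - 4*b - 8) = (b + 2)*(b + 4)*(b^2 - 4) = (b - 2)*(b + 2)*(b + 4)*(b + 2)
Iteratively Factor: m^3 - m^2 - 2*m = (m + 1)*(m^2 - 2*m) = (m - 2)*(m + 1)*(m)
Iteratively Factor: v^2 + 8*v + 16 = (v + 4)*(v + 4)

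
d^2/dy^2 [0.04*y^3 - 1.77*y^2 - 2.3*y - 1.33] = 0.24*y - 3.54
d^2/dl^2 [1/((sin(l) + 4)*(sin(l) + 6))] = 2*(-2*sin(l)^4 - 15*sin(l)^3 + sin(l)^2 + 150*sin(l) + 76)/((sin(l) + 4)^3*(sin(l) + 6)^3)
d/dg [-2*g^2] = -4*g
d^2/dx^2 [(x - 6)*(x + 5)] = 2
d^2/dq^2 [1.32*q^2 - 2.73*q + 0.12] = 2.64000000000000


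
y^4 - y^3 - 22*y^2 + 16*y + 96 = (y - 4)*(y - 3)*(y + 2)*(y + 4)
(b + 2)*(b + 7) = b^2 + 9*b + 14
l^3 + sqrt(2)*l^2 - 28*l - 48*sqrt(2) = (l - 4*sqrt(2))*(l + 2*sqrt(2))*(l + 3*sqrt(2))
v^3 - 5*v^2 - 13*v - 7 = (v - 7)*(v + 1)^2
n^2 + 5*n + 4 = (n + 1)*(n + 4)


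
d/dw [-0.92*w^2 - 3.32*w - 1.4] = -1.84*w - 3.32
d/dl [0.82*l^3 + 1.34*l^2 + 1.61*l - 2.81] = 2.46*l^2 + 2.68*l + 1.61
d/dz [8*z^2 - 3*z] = 16*z - 3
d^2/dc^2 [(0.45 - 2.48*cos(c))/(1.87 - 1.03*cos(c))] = (1.33226762955019e-15*cos(c)^3 - 4.299323*cos(c)^2 - 7.805567*cos(c) + 8.598646)/(1.092727*cos(c)^3 - 5.951649*cos(c)^2 + 10.805421*cos(c) - 6.539203)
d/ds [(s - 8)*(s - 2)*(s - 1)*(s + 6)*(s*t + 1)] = 5*s^4*t - 20*s^3*t + 4*s^3 - 120*s^2*t - 15*s^2 + 280*s*t - 80*s - 96*t + 140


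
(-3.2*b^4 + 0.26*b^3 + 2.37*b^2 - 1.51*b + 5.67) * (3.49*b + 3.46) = -11.168*b^5 - 10.1646*b^4 + 9.1709*b^3 + 2.9303*b^2 + 14.5637*b + 19.6182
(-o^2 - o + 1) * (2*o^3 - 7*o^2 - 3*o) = -2*o^5 + 5*o^4 + 12*o^3 - 4*o^2 - 3*o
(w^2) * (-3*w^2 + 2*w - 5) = -3*w^4 + 2*w^3 - 5*w^2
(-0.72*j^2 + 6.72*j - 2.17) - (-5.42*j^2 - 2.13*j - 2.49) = 4.7*j^2 + 8.85*j + 0.32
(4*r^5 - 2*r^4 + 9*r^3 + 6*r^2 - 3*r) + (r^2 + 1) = 4*r^5 - 2*r^4 + 9*r^3 + 7*r^2 - 3*r + 1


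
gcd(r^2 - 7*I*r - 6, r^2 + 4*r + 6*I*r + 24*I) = 1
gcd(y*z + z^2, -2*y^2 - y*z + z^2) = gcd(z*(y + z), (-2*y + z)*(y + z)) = y + z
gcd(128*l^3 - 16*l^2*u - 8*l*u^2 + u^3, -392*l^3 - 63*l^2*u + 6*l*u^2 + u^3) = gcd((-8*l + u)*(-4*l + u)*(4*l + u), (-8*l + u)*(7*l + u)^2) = -8*l + u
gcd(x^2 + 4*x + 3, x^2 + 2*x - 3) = x + 3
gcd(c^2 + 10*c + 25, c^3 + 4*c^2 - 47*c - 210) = c + 5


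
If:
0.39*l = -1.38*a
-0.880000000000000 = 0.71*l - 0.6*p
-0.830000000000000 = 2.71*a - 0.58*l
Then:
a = -0.17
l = 0.62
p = 2.20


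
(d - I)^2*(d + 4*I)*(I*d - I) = I*d^4 - 2*d^3 - I*d^3 + 2*d^2 + 7*I*d^2 + 4*d - 7*I*d - 4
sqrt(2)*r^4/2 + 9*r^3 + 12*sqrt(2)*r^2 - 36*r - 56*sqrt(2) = (r - 2)*(r + 2*sqrt(2))*(r + 7*sqrt(2))*(sqrt(2)*r/2 + sqrt(2))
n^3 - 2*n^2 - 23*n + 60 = (n - 4)*(n - 3)*(n + 5)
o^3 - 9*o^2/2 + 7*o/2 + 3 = (o - 3)*(o - 2)*(o + 1/2)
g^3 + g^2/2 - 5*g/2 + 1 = (g - 1)*(g - 1/2)*(g + 2)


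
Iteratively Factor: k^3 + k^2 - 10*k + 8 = (k - 2)*(k^2 + 3*k - 4) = (k - 2)*(k + 4)*(k - 1)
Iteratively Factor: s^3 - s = (s + 1)*(s^2 - s) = s*(s + 1)*(s - 1)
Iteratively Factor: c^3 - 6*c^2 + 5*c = (c - 5)*(c^2 - c) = (c - 5)*(c - 1)*(c)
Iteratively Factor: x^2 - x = (x)*(x - 1)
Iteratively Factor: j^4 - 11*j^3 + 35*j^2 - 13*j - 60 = (j - 3)*(j^3 - 8*j^2 + 11*j + 20) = (j - 4)*(j - 3)*(j^2 - 4*j - 5) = (j - 4)*(j - 3)*(j + 1)*(j - 5)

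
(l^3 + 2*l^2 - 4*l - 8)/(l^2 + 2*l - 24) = (l^3 + 2*l^2 - 4*l - 8)/(l^2 + 2*l - 24)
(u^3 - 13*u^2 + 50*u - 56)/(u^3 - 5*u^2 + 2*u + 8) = (u - 7)/(u + 1)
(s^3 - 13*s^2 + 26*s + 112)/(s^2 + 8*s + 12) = (s^2 - 15*s + 56)/(s + 6)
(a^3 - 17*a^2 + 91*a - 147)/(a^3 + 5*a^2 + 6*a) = (a^3 - 17*a^2 + 91*a - 147)/(a*(a^2 + 5*a + 6))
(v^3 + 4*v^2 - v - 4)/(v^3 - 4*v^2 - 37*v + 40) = (v^2 + 5*v + 4)/(v^2 - 3*v - 40)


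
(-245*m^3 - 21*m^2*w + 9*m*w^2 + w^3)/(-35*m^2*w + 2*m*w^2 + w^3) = (7*m + w)/w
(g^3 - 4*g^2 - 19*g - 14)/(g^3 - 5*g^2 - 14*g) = (g + 1)/g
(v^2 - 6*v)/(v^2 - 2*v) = (v - 6)/(v - 2)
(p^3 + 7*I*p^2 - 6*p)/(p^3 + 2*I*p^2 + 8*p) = (p^2 + 7*I*p - 6)/(p^2 + 2*I*p + 8)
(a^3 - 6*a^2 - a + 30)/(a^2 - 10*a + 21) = (a^2 - 3*a - 10)/(a - 7)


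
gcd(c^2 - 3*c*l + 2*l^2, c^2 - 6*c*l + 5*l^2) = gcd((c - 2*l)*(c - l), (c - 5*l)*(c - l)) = c - l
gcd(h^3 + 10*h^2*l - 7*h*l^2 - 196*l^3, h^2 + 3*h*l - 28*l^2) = h^2 + 3*h*l - 28*l^2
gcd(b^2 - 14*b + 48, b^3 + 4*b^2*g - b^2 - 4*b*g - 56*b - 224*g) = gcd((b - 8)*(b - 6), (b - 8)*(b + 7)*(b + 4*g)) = b - 8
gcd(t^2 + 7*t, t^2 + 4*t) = t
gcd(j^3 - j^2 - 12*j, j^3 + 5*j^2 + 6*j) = j^2 + 3*j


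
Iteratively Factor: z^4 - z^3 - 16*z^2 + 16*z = (z)*(z^3 - z^2 - 16*z + 16) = z*(z - 1)*(z^2 - 16) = z*(z - 4)*(z - 1)*(z + 4)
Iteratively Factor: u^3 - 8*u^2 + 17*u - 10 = (u - 5)*(u^2 - 3*u + 2) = (u - 5)*(u - 1)*(u - 2)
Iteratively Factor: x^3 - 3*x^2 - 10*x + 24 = (x + 3)*(x^2 - 6*x + 8) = (x - 2)*(x + 3)*(x - 4)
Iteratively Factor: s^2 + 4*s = (s + 4)*(s)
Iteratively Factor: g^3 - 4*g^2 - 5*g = (g - 5)*(g^2 + g) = g*(g - 5)*(g + 1)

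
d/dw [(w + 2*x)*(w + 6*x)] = 2*w + 8*x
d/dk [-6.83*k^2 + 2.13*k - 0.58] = 2.13 - 13.66*k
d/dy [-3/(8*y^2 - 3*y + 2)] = 3*(16*y - 3)/(8*y^2 - 3*y + 2)^2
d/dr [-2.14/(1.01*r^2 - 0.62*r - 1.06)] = (4.3228*r - 1.3268)/(-1.01*r^2 + 0.62*r + 1.06)^2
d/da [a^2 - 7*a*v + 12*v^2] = 2*a - 7*v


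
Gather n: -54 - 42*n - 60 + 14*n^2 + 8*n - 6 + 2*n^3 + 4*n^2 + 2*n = 2*n^3 + 18*n^2 - 32*n - 120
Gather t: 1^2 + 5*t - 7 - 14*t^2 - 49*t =-14*t^2 - 44*t - 6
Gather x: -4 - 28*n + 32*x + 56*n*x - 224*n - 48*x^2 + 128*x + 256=-252*n - 48*x^2 + x*(56*n + 160) + 252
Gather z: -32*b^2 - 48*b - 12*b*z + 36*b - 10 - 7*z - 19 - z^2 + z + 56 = -32*b^2 - 12*b - z^2 + z*(-12*b - 6) + 27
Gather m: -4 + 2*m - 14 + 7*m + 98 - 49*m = 80 - 40*m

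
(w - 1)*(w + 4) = w^2 + 3*w - 4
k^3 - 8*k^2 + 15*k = k*(k - 5)*(k - 3)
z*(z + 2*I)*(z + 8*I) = z^3 + 10*I*z^2 - 16*z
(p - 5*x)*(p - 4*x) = p^2 - 9*p*x + 20*x^2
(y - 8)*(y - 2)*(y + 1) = y^3 - 9*y^2 + 6*y + 16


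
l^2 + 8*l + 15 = (l + 3)*(l + 5)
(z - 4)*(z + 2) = z^2 - 2*z - 8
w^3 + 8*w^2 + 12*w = w*(w + 2)*(w + 6)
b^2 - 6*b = b*(b - 6)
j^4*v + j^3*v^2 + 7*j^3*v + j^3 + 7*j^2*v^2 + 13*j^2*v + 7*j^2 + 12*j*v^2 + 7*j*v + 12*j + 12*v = (j + 3)*(j + 4)*(j + v)*(j*v + 1)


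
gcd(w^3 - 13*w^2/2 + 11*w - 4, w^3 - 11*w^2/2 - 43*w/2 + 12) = w - 1/2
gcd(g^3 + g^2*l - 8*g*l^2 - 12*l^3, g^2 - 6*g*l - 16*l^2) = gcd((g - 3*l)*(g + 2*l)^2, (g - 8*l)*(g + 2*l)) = g + 2*l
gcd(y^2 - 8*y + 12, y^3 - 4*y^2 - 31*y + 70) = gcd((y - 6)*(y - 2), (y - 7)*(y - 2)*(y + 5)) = y - 2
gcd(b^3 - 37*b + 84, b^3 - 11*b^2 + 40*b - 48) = b^2 - 7*b + 12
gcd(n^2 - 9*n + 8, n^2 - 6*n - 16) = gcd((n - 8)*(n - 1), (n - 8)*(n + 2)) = n - 8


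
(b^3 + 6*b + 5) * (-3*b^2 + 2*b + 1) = -3*b^5 + 2*b^4 - 17*b^3 - 3*b^2 + 16*b + 5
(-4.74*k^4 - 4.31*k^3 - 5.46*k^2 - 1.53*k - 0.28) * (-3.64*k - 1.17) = 17.2536*k^5 + 21.2342*k^4 + 24.9171*k^3 + 11.9574*k^2 + 2.8093*k + 0.3276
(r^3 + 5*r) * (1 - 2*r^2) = -2*r^5 - 9*r^3 + 5*r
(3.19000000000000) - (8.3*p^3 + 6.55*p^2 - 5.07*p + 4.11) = -8.3*p^3 - 6.55*p^2 + 5.07*p - 0.92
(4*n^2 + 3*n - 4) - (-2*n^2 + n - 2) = 6*n^2 + 2*n - 2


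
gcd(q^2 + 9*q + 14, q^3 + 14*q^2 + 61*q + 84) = q + 7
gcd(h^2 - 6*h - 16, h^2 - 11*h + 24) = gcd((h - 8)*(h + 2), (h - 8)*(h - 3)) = h - 8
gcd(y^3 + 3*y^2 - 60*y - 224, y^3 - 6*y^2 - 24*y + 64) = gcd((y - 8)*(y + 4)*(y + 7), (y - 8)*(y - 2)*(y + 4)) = y^2 - 4*y - 32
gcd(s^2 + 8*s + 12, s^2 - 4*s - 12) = s + 2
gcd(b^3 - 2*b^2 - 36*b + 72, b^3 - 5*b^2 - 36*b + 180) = b^2 - 36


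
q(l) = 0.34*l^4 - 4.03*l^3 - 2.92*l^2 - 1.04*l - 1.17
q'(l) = 1.36*l^3 - 12.09*l^2 - 5.84*l - 1.04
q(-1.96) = 25.01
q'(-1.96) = -46.28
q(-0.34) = -0.99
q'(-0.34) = -0.51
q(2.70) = -86.52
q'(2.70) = -78.18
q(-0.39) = -0.96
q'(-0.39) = -0.68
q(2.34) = -61.03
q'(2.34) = -63.48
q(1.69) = -27.95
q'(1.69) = -38.88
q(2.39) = -64.26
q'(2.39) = -65.49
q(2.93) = -105.60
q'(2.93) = -87.73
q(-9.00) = 4940.28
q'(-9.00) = -1919.21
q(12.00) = -347.73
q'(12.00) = 538.00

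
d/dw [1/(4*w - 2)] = -1/(2*w - 1)^2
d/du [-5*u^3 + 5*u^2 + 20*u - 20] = -15*u^2 + 10*u + 20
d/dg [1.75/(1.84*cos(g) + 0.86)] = 3.22*sin(g)/(1.84*cos(g) + 0.86)^2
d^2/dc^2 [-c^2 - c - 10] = -2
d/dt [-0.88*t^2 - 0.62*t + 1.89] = -1.76*t - 0.62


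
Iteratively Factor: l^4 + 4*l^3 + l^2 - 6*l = (l)*(l^3 + 4*l^2 + l - 6) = l*(l + 3)*(l^2 + l - 2) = l*(l - 1)*(l + 3)*(l + 2)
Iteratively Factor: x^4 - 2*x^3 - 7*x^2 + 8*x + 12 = (x - 2)*(x^3 - 7*x - 6) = (x - 2)*(x + 2)*(x^2 - 2*x - 3) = (x - 3)*(x - 2)*(x + 2)*(x + 1)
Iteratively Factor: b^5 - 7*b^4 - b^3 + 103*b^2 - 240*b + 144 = (b + 4)*(b^4 - 11*b^3 + 43*b^2 - 69*b + 36) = (b - 1)*(b + 4)*(b^3 - 10*b^2 + 33*b - 36) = (b - 4)*(b - 1)*(b + 4)*(b^2 - 6*b + 9) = (b - 4)*(b - 3)*(b - 1)*(b + 4)*(b - 3)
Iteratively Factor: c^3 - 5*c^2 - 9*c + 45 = (c - 5)*(c^2 - 9) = (c - 5)*(c - 3)*(c + 3)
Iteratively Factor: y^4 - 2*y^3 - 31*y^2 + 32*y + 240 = (y + 3)*(y^3 - 5*y^2 - 16*y + 80) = (y + 3)*(y + 4)*(y^2 - 9*y + 20) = (y - 4)*(y + 3)*(y + 4)*(y - 5)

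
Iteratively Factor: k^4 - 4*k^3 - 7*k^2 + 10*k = (k + 2)*(k^3 - 6*k^2 + 5*k) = k*(k + 2)*(k^2 - 6*k + 5) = k*(k - 5)*(k + 2)*(k - 1)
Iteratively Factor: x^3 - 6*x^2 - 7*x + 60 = (x - 4)*(x^2 - 2*x - 15) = (x - 5)*(x - 4)*(x + 3)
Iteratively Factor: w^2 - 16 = (w - 4)*(w + 4)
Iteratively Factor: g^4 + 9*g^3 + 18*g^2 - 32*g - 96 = (g + 4)*(g^3 + 5*g^2 - 2*g - 24) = (g + 4)^2*(g^2 + g - 6) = (g + 3)*(g + 4)^2*(g - 2)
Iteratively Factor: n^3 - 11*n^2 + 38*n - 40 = (n - 4)*(n^2 - 7*n + 10) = (n - 4)*(n - 2)*(n - 5)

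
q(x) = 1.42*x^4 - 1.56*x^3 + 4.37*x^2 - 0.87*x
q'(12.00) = 9245.13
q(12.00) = 27368.28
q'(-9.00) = -4599.33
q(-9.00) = 10815.66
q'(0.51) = 3.12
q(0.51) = 0.58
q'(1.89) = 37.28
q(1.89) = 21.55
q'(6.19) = 1221.07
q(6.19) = 1876.80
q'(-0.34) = -4.61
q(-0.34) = 0.88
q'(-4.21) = -544.45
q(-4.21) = 643.61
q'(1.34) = 16.10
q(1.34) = 7.51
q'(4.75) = 543.79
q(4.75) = 650.15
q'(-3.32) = -289.33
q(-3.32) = 280.66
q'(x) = 5.68*x^3 - 4.68*x^2 + 8.74*x - 0.87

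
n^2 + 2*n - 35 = (n - 5)*(n + 7)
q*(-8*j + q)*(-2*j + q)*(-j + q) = -16*j^3*q + 26*j^2*q^2 - 11*j*q^3 + q^4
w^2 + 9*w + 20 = (w + 4)*(w + 5)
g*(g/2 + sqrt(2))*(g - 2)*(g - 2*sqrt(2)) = g^4/2 - g^3 - 4*g^2 + 8*g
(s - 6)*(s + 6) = s^2 - 36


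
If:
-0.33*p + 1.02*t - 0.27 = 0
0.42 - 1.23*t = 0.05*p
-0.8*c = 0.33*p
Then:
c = -0.09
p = 0.21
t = 0.33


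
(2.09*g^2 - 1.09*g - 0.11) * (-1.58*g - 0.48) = -3.3022*g^3 + 0.719*g^2 + 0.697*g + 0.0528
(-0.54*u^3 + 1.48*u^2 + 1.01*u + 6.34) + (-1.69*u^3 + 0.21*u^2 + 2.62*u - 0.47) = -2.23*u^3 + 1.69*u^2 + 3.63*u + 5.87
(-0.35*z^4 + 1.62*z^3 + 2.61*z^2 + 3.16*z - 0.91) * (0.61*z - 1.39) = -0.2135*z^5 + 1.4747*z^4 - 0.6597*z^3 - 1.7003*z^2 - 4.9475*z + 1.2649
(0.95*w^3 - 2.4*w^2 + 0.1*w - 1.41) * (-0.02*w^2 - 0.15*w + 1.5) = -0.019*w^5 - 0.0945*w^4 + 1.783*w^3 - 3.5868*w^2 + 0.3615*w - 2.115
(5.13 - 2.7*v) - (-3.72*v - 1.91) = 1.02*v + 7.04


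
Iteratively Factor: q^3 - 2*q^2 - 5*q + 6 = (q - 3)*(q^2 + q - 2) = (q - 3)*(q + 2)*(q - 1)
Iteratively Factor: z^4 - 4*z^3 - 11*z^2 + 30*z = (z - 5)*(z^3 + z^2 - 6*z) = z*(z - 5)*(z^2 + z - 6) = z*(z - 5)*(z + 3)*(z - 2)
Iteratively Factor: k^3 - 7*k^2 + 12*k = (k - 4)*(k^2 - 3*k) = (k - 4)*(k - 3)*(k)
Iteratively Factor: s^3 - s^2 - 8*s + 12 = (s - 2)*(s^2 + s - 6) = (s - 2)*(s + 3)*(s - 2)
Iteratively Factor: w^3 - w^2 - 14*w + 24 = (w - 3)*(w^2 + 2*w - 8) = (w - 3)*(w + 4)*(w - 2)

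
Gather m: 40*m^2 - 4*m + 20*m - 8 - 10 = 40*m^2 + 16*m - 18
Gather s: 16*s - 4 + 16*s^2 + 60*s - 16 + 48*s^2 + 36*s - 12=64*s^2 + 112*s - 32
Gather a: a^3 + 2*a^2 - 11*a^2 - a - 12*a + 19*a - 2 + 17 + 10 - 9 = a^3 - 9*a^2 + 6*a + 16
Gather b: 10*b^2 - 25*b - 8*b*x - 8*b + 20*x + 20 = 10*b^2 + b*(-8*x - 33) + 20*x + 20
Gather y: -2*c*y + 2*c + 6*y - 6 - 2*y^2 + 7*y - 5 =2*c - 2*y^2 + y*(13 - 2*c) - 11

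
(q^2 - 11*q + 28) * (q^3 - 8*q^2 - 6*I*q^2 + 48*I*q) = q^5 - 19*q^4 - 6*I*q^4 + 116*q^3 + 114*I*q^3 - 224*q^2 - 696*I*q^2 + 1344*I*q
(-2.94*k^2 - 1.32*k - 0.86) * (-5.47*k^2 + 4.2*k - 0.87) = 16.0818*k^4 - 5.1276*k^3 + 1.718*k^2 - 2.4636*k + 0.7482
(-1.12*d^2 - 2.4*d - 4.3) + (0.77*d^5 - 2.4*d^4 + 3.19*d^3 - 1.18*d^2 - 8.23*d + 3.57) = 0.77*d^5 - 2.4*d^4 + 3.19*d^3 - 2.3*d^2 - 10.63*d - 0.73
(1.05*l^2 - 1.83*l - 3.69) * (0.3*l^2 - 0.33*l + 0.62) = 0.315*l^4 - 0.8955*l^3 + 0.1479*l^2 + 0.0831*l - 2.2878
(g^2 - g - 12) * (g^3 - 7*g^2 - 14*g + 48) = g^5 - 8*g^4 - 19*g^3 + 146*g^2 + 120*g - 576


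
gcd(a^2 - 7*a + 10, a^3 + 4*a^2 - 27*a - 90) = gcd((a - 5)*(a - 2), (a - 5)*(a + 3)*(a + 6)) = a - 5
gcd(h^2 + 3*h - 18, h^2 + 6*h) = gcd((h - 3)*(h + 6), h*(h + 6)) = h + 6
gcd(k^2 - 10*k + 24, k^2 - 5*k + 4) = k - 4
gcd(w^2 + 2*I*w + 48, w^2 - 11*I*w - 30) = w - 6*I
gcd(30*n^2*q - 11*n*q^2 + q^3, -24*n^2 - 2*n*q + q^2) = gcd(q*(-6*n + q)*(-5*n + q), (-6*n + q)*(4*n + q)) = -6*n + q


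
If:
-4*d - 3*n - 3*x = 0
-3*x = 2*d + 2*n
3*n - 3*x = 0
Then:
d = 0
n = 0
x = 0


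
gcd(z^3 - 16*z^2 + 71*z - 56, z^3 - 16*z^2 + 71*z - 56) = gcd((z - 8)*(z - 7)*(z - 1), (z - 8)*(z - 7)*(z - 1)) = z^3 - 16*z^2 + 71*z - 56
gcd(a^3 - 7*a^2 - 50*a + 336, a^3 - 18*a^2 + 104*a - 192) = a^2 - 14*a + 48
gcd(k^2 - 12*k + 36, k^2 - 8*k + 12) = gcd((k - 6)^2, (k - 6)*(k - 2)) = k - 6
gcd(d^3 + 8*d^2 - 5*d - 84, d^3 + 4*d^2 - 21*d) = d^2 + 4*d - 21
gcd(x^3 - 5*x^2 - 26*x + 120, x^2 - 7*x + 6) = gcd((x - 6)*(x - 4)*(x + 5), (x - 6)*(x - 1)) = x - 6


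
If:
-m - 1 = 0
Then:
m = -1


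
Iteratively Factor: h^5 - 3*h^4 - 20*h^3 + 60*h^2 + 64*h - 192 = (h + 2)*(h^4 - 5*h^3 - 10*h^2 + 80*h - 96) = (h - 4)*(h + 2)*(h^3 - h^2 - 14*h + 24) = (h - 4)*(h + 2)*(h + 4)*(h^2 - 5*h + 6) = (h - 4)*(h - 2)*(h + 2)*(h + 4)*(h - 3)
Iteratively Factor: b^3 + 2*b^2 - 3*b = (b)*(b^2 + 2*b - 3) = b*(b + 3)*(b - 1)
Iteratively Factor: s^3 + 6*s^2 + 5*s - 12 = (s + 3)*(s^2 + 3*s - 4) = (s + 3)*(s + 4)*(s - 1)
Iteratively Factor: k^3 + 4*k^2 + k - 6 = (k - 1)*(k^2 + 5*k + 6) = (k - 1)*(k + 2)*(k + 3)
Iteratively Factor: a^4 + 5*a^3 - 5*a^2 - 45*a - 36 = (a - 3)*(a^3 + 8*a^2 + 19*a + 12) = (a - 3)*(a + 3)*(a^2 + 5*a + 4) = (a - 3)*(a + 3)*(a + 4)*(a + 1)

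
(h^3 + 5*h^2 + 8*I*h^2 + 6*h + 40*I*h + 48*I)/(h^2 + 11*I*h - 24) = (h^2 + 5*h + 6)/(h + 3*I)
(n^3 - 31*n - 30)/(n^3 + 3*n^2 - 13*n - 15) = (n - 6)/(n - 3)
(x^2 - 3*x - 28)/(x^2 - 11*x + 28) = (x + 4)/(x - 4)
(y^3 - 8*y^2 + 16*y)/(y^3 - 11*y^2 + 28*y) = (y - 4)/(y - 7)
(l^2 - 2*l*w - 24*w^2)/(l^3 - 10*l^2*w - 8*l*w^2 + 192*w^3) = 1/(l - 8*w)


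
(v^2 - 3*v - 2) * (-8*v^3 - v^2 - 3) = -8*v^5 + 23*v^4 + 19*v^3 - v^2 + 9*v + 6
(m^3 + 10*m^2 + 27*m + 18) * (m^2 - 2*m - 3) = m^5 + 8*m^4 + 4*m^3 - 66*m^2 - 117*m - 54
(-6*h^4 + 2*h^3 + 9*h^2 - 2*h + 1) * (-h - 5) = 6*h^5 + 28*h^4 - 19*h^3 - 43*h^2 + 9*h - 5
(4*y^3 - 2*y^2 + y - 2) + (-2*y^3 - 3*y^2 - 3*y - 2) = 2*y^3 - 5*y^2 - 2*y - 4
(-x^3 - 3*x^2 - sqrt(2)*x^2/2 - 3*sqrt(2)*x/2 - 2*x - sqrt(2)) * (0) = 0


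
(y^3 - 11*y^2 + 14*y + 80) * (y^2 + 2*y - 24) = y^5 - 9*y^4 - 32*y^3 + 372*y^2 - 176*y - 1920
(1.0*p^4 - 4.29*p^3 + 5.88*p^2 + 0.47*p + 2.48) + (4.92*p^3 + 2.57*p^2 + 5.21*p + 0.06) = 1.0*p^4 + 0.63*p^3 + 8.45*p^2 + 5.68*p + 2.54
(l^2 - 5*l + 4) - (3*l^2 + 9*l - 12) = -2*l^2 - 14*l + 16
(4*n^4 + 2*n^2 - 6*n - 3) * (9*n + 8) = 36*n^5 + 32*n^4 + 18*n^3 - 38*n^2 - 75*n - 24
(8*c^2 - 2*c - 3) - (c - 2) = 8*c^2 - 3*c - 1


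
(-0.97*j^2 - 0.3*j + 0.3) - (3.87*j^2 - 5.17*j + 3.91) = -4.84*j^2 + 4.87*j - 3.61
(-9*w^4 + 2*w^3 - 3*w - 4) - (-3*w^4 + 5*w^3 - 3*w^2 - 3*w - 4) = -6*w^4 - 3*w^3 + 3*w^2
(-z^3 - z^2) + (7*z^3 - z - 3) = 6*z^3 - z^2 - z - 3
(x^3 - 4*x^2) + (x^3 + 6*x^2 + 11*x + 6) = 2*x^3 + 2*x^2 + 11*x + 6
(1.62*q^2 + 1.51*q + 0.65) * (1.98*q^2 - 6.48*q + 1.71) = 3.2076*q^4 - 7.5078*q^3 - 5.7276*q^2 - 1.6299*q + 1.1115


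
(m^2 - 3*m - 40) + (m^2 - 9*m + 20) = 2*m^2 - 12*m - 20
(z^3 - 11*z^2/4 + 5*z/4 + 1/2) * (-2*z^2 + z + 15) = -2*z^5 + 13*z^4/2 + 39*z^3/4 - 41*z^2 + 77*z/4 + 15/2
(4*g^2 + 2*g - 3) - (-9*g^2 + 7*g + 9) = 13*g^2 - 5*g - 12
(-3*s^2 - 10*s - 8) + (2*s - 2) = -3*s^2 - 8*s - 10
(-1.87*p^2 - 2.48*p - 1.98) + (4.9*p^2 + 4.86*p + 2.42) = 3.03*p^2 + 2.38*p + 0.44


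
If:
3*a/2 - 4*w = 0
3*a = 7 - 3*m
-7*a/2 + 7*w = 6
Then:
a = -48/7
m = 193/21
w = -18/7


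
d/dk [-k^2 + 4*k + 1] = 4 - 2*k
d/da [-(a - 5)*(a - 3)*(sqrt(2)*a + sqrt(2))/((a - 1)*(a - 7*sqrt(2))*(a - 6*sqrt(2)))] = 2*(-3*sqrt(2)*a^4 + 13*a^4 - 77*sqrt(2)*a^3 - 26*a^3 + 439*sqrt(2)*a^2 - 603*sqrt(2)*a - 390*a + 195 + 924*sqrt(2))/(a^6 - 26*sqrt(2)*a^5 - 2*a^5 + 52*sqrt(2)*a^4 + 507*a^4 - 2210*sqrt(2)*a^3 - 1012*a^3 + 4368*sqrt(2)*a^2 + 7562*a^2 - 14112*a - 2184*sqrt(2)*a + 7056)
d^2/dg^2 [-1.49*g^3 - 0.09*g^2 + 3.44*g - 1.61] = -8.94*g - 0.18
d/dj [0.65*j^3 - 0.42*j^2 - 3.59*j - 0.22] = 1.95*j^2 - 0.84*j - 3.59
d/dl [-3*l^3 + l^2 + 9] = l*(2 - 9*l)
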